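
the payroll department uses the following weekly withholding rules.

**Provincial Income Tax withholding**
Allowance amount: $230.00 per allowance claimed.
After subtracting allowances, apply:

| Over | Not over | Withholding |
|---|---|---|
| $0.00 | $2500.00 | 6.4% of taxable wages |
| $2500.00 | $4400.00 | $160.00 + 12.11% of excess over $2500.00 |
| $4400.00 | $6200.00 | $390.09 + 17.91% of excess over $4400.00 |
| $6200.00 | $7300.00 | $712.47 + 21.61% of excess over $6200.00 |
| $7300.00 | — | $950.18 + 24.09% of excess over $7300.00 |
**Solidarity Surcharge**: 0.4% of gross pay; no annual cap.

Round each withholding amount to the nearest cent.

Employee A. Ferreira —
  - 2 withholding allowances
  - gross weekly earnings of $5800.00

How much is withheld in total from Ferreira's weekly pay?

Provincial Income Tax: taxable = $5800.00 − 2×$230.00 = $5340.00
  $390.09 + 17.91% × ($5340.00 − $4400.00) = $390.09 + 17.91% × $940.00 = $558.44
Solidarity Surcharge: 0.4% × $5800.00 = $23.20
Total: $558.44 + $23.20 = $581.64

$581.64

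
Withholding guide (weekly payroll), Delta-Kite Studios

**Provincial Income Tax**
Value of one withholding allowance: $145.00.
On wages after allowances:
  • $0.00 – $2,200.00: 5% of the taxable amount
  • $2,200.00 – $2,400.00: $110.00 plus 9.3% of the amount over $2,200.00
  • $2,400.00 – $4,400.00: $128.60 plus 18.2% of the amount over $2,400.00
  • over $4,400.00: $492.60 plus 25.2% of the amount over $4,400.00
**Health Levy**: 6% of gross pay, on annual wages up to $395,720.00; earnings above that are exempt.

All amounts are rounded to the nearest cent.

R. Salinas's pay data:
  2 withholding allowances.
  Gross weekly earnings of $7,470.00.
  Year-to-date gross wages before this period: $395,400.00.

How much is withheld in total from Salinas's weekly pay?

Provincial Income Tax: taxable = $7,470.00 − 2×$145.00 = $7,180.00
  $492.60 + 25.2% × ($7,180.00 − $4,400.00) = $492.60 + 25.2% × $2,780.00 = $1,193.16
Health Levy: cap $395,720.00 − YTD $395,400.00 = $320.00 subject; 6% × $320.00 = $19.20
Total: $1,193.16 + $19.20 = $1,212.36

$1,212.36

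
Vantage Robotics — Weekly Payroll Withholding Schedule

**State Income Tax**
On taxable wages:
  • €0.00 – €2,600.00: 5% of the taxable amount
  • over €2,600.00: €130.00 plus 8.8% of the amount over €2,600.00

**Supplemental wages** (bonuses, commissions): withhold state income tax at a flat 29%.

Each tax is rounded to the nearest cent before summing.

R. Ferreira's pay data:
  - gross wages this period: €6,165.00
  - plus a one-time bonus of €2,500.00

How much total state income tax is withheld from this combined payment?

€1,168.72

State Income Tax: taxable = €6,165.00
  €130.00 + 8.8% × (€6,165.00 − €2,600.00) = €130.00 + 8.8% × €3,565.00 = €443.72
Supplemental (29% flat on bonus): 29% × €2,500.00 = €725.00
Total state income tax: €443.72 + €725.00 = €1,168.72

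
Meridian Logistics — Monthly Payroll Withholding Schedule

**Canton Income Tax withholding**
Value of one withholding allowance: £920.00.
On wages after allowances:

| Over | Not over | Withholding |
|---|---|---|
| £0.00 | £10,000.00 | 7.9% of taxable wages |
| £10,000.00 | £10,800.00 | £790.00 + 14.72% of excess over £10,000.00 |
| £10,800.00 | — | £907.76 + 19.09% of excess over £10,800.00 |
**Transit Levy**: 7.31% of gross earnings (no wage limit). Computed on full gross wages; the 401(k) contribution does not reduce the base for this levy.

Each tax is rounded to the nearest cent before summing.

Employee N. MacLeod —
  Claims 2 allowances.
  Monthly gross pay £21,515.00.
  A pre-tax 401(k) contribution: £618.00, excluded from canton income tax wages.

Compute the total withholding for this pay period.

£4,056.77

Canton Income Tax: taxable = £21,515.00 − £618.00 − 2×£920.00 = £19,057.00
  £907.76 + 19.09% × (£19,057.00 − £10,800.00) = £907.76 + 19.09% × £8,257.00 = £2,484.02
Transit Levy: 7.31% × £21,515.00 = £1,572.75
Total: £2,484.02 + £1,572.75 = £4,056.77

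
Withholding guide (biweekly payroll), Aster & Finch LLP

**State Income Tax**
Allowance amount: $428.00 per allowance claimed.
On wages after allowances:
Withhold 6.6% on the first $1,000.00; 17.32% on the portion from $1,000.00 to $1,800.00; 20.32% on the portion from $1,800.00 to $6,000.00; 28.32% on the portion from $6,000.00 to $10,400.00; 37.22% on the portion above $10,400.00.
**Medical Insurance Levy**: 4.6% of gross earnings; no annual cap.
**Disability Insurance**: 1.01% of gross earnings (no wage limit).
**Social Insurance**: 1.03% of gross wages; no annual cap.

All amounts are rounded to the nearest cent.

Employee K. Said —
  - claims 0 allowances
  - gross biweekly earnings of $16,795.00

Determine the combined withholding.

$5,799.49

State Income Tax: taxable = $16,795.00
  $2,304.08 + 37.22% × ($16,795.00 − $10,400.00) = $2,304.08 + 37.22% × $6,395.00 = $4,684.30
Medical Insurance Levy: 4.6% × $16,795.00 = $772.57
Disability Insurance: 1.01% × $16,795.00 = $169.63
Social Insurance: 1.03% × $16,795.00 = $172.99
Total: $4,684.30 + $772.57 + $169.63 + $172.99 = $5,799.49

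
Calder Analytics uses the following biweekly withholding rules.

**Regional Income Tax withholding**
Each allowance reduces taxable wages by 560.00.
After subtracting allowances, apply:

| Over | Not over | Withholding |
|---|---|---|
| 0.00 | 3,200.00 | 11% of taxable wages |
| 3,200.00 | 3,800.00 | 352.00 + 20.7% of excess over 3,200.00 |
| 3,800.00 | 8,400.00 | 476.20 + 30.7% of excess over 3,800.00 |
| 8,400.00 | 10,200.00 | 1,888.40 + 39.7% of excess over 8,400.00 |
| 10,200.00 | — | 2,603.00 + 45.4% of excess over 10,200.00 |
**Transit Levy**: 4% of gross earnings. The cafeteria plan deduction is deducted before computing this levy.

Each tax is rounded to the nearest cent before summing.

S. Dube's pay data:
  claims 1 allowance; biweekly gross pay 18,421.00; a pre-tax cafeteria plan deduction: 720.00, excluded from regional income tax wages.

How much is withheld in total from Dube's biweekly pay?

6,462.25

Regional Income Tax: taxable = 18,421.00 − 720.00 − 1×560.00 = 17,141.00
  2,603.00 + 45.4% × (17,141.00 − 10,200.00) = 2,603.00 + 45.4% × 6,941.00 = 5,754.21
Transit Levy: 4% × 17,701.00 = 708.04
Total: 5,754.21 + 708.04 = 6,462.25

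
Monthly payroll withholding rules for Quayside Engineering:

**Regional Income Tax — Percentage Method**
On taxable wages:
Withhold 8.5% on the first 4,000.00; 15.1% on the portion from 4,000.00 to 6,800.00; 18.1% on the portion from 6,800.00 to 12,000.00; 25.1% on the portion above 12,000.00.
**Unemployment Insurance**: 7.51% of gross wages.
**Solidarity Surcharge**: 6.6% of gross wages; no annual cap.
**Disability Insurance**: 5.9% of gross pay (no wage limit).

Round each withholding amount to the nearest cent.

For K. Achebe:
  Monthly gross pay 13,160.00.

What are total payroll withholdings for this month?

Regional Income Tax: taxable = 13,160.00
  1,704.00 + 25.1% × (13,160.00 − 12,000.00) = 1,704.00 + 25.1% × 1,160.00 = 1,995.16
Unemployment Insurance: 7.51% × 13,160.00 = 988.32
Solidarity Surcharge: 6.6% × 13,160.00 = 868.56
Disability Insurance: 5.9% × 13,160.00 = 776.44
Total: 1,995.16 + 988.32 + 868.56 + 776.44 = 4,628.48

4,628.48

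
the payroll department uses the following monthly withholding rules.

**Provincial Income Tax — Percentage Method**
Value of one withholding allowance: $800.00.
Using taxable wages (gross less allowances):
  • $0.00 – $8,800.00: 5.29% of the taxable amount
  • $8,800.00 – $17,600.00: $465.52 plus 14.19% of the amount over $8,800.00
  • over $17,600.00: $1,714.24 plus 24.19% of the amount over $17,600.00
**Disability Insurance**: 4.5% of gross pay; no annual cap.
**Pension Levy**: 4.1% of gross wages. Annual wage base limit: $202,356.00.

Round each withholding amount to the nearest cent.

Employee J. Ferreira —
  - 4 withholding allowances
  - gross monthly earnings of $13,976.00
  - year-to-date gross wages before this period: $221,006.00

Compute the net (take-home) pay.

$12,601.17

Provincial Income Tax: taxable = $13,976.00 − 4×$800.00 = $10,776.00
  $465.52 + 14.19% × ($10,776.00 − $8,800.00) = $465.52 + 14.19% × $1,976.00 = $745.91
Disability Insurance: 4.5% × $13,976.00 = $628.92
Pension Levy: YTD $221,006.00 ≥ cap $202,356.00 → $0.00
Total withheld: $745.91 + $628.92 + $0.00 = $1,374.83
Net pay: $13,976.00 − $1,374.83 = $12,601.17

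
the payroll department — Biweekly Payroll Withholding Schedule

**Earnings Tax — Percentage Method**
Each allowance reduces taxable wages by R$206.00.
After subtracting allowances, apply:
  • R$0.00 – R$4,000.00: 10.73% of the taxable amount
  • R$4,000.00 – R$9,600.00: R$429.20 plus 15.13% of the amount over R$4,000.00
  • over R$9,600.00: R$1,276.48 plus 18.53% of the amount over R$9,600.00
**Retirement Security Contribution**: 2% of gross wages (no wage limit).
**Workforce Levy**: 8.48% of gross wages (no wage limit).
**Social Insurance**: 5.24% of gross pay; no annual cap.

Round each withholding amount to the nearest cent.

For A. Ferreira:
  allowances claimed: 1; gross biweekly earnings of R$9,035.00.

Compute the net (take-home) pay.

Earnings Tax: taxable = R$9,035.00 − 1×R$206.00 = R$8,829.00
  R$429.20 + 15.13% × (R$8,829.00 − R$4,000.00) = R$429.20 + 15.13% × R$4,829.00 = R$1,159.83
Retirement Security Contribution: 2% × R$9,035.00 = R$180.70
Workforce Levy: 8.48% × R$9,035.00 = R$766.17
Social Insurance: 5.24% × R$9,035.00 = R$473.43
Total withheld: R$1,159.83 + R$180.70 + R$766.17 + R$473.43 = R$2,580.13
Net pay: R$9,035.00 − R$2,580.13 = R$6,454.87

R$6,454.87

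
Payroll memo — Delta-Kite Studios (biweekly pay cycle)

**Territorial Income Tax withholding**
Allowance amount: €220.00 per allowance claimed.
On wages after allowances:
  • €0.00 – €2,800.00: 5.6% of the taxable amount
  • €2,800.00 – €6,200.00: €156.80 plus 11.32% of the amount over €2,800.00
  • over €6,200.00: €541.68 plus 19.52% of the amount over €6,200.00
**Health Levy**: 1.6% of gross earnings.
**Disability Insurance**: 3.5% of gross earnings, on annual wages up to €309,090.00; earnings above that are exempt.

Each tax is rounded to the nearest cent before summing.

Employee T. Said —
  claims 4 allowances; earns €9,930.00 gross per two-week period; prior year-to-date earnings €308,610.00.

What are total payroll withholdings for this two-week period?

Territorial Income Tax: taxable = €9,930.00 − 4×€220.00 = €9,050.00
  €541.68 + 19.52% × (€9,050.00 − €6,200.00) = €541.68 + 19.52% × €2,850.00 = €1,098.00
Health Levy: 1.6% × €9,930.00 = €158.88
Disability Insurance: cap €309,090.00 − YTD €308,610.00 = €480.00 subject; 3.5% × €480.00 = €16.80
Total: €1,098.00 + €158.88 + €16.80 = €1,273.68

€1,273.68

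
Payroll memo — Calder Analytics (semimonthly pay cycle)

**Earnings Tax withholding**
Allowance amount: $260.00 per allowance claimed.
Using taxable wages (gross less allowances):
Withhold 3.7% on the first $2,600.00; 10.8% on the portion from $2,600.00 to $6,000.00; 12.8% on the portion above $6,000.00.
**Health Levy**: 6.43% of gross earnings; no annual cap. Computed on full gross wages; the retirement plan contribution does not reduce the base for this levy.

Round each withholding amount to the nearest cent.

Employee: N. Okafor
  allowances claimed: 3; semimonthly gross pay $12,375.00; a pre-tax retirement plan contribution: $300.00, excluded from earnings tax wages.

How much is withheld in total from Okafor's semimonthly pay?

$1,936.87

Earnings Tax: taxable = $12,375.00 − $300.00 − 3×$260.00 = $11,295.00
  $463.40 + 12.8% × ($11,295.00 − $6,000.00) = $463.40 + 12.8% × $5,295.00 = $1,141.16
Health Levy: 6.43% × $12,375.00 = $795.71
Total: $1,141.16 + $795.71 = $1,936.87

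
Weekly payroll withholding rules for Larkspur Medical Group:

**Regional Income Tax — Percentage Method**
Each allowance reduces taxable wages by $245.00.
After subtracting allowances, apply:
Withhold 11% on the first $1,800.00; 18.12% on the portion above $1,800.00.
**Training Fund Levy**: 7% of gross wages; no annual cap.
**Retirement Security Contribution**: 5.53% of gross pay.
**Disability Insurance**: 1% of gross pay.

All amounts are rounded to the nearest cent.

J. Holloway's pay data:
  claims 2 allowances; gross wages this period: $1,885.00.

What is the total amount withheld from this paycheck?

$408.49

Regional Income Tax: taxable = $1,885.00 − 2×$245.00 = $1,395.00
  11% × $1,395.00 = $153.45
Training Fund Levy: 7% × $1,885.00 = $131.95
Retirement Security Contribution: 5.53% × $1,885.00 = $104.24
Disability Insurance: 1% × $1,885.00 = $18.85
Total: $153.45 + $131.95 + $104.24 + $18.85 = $408.49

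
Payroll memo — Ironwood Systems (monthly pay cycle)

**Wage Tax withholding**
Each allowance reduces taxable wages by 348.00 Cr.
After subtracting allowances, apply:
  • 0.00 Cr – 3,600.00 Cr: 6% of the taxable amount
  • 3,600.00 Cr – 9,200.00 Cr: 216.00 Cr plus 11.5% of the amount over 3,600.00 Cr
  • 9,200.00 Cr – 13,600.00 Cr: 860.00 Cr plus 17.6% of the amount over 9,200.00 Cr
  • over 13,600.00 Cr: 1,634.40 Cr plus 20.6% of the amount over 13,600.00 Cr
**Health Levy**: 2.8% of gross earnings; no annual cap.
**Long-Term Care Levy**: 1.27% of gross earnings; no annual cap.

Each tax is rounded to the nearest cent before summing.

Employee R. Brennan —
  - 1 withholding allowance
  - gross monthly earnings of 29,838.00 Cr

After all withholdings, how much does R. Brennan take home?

23,715.86 Cr

Wage Tax: taxable = 29,838.00 Cr − 1×348.00 Cr = 29,490.00 Cr
  1,634.40 Cr + 20.6% × (29,490.00 Cr − 13,600.00 Cr) = 1,634.40 Cr + 20.6% × 15,890.00 Cr = 4,907.74 Cr
Health Levy: 2.8% × 29,838.00 Cr = 835.46 Cr
Long-Term Care Levy: 1.27% × 29,838.00 Cr = 378.94 Cr
Total withheld: 4,907.74 Cr + 835.46 Cr + 378.94 Cr = 6,122.14 Cr
Net pay: 29,838.00 Cr − 6,122.14 Cr = 23,715.86 Cr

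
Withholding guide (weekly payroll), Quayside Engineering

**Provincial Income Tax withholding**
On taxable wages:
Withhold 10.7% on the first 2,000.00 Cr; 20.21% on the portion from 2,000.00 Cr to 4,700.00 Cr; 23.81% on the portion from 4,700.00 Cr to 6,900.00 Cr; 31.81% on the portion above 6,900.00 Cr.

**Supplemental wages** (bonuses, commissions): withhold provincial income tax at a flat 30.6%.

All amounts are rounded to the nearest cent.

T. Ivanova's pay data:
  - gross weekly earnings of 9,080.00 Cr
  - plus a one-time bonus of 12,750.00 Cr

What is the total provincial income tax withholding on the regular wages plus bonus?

5,878.45 Cr

Provincial Income Tax: taxable = 9,080.00 Cr
  1,283.49 Cr + 31.81% × (9,080.00 Cr − 6,900.00 Cr) = 1,283.49 Cr + 31.81% × 2,180.00 Cr = 1,976.95 Cr
Supplemental (30.6% flat on bonus): 30.6% × 12,750.00 Cr = 3,901.50 Cr
Total provincial income tax: 1,976.95 Cr + 3,901.50 Cr = 5,878.45 Cr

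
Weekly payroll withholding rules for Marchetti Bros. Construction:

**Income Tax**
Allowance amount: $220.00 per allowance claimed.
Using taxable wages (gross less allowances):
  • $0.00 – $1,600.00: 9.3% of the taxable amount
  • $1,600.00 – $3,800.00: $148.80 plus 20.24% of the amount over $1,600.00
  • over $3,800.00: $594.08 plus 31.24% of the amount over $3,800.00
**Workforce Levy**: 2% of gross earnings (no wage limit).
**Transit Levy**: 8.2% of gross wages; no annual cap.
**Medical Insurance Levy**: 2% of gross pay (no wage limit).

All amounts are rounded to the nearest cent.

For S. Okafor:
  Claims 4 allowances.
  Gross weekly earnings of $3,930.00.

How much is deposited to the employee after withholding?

$3,008.26

Income Tax: taxable = $3,930.00 − 4×$220.00 = $3,050.00
  $148.80 + 20.24% × ($3,050.00 − $1,600.00) = $148.80 + 20.24% × $1,450.00 = $442.28
Workforce Levy: 2% × $3,930.00 = $78.60
Transit Levy: 8.2% × $3,930.00 = $322.26
Medical Insurance Levy: 2% × $3,930.00 = $78.60
Total withheld: $442.28 + $78.60 + $322.26 + $78.60 = $921.74
Net pay: $3,930.00 − $921.74 = $3,008.26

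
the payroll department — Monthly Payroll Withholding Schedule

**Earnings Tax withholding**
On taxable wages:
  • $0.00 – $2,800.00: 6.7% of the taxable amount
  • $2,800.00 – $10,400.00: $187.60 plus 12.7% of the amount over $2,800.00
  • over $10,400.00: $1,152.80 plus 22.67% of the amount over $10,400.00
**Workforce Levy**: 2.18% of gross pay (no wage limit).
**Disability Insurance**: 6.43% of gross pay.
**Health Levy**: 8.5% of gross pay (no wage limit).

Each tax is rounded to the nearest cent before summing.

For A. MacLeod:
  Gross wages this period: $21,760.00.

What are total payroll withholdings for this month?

$7,451.25

Earnings Tax: taxable = $21,760.00
  $1,152.80 + 22.67% × ($21,760.00 − $10,400.00) = $1,152.80 + 22.67% × $11,360.00 = $3,728.11
Workforce Levy: 2.18% × $21,760.00 = $474.37
Disability Insurance: 6.43% × $21,760.00 = $1,399.17
Health Levy: 8.5% × $21,760.00 = $1,849.60
Total: $3,728.11 + $474.37 + $1,399.17 + $1,849.60 = $7,451.25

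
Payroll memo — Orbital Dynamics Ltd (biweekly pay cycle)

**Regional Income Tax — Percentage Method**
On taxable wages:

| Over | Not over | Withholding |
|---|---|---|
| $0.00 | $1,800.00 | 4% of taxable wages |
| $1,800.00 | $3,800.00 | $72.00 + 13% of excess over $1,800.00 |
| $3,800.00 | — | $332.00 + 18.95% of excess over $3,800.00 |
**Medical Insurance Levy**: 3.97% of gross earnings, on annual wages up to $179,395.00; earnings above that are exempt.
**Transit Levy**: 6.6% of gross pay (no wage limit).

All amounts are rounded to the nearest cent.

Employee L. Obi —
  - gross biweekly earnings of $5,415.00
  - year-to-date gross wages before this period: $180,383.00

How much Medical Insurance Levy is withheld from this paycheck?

Medical Insurance Levy: YTD $180,383.00 ≥ cap $179,395.00 → $0.00

$0.00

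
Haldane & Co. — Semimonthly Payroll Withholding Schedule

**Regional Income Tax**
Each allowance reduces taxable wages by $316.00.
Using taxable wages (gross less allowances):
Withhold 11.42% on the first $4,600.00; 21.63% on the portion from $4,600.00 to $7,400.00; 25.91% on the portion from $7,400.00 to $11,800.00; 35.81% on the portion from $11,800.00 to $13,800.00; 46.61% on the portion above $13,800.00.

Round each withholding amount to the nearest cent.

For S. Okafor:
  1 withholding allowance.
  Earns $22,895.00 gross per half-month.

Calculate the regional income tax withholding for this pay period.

Regional Income Tax: taxable = $22,895.00 − 1×$316.00 = $22,579.00
  $2,987.20 + 46.61% × ($22,579.00 − $13,800.00) = $2,987.20 + 46.61% × $8,779.00 = $7,079.09

$7,079.09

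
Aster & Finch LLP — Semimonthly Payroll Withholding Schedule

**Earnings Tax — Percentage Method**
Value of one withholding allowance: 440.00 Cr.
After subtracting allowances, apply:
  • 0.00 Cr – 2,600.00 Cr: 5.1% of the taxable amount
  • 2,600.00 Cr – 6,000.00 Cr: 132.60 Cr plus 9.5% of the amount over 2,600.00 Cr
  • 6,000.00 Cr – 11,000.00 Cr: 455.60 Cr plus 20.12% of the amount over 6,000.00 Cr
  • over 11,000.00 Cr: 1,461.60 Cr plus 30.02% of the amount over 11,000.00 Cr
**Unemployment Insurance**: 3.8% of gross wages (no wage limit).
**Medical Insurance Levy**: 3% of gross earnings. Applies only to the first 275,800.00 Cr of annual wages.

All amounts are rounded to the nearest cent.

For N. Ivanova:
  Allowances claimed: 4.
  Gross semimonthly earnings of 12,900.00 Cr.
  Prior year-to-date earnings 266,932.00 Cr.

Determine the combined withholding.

Earnings Tax: taxable = 12,900.00 Cr − 4×440.00 Cr = 11,140.00 Cr
  1,461.60 Cr + 30.02% × (11,140.00 Cr − 11,000.00 Cr) = 1,461.60 Cr + 30.02% × 140.00 Cr = 1,503.63 Cr
Unemployment Insurance: 3.8% × 12,900.00 Cr = 490.20 Cr
Medical Insurance Levy: cap 275,800.00 Cr − YTD 266,932.00 Cr = 8,868.00 Cr subject; 3% × 8,868.00 Cr = 266.04 Cr
Total: 1,503.63 Cr + 490.20 Cr + 266.04 Cr = 2,259.87 Cr

2,259.87 Cr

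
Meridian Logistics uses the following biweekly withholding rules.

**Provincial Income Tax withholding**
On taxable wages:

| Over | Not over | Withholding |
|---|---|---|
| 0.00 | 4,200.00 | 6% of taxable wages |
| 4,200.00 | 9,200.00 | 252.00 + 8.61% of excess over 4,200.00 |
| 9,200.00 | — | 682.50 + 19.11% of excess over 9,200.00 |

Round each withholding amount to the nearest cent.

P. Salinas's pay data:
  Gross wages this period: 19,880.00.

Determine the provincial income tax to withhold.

2,723.45

Provincial Income Tax: taxable = 19,880.00
  682.50 + 19.11% × (19,880.00 − 9,200.00) = 682.50 + 19.11% × 10,680.00 = 2,723.45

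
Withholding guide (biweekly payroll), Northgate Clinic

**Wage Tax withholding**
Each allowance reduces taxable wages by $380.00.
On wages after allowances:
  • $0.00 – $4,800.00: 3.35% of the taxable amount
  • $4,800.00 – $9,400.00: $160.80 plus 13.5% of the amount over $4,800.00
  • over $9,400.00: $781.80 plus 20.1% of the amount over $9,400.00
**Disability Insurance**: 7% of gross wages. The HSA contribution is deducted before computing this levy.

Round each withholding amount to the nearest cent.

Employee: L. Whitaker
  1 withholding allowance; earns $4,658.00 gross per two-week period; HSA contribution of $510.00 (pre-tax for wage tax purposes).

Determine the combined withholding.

Wage Tax: taxable = $4,658.00 − $510.00 − 1×$380.00 = $3,768.00
  3.35% × $3,768.00 = $126.23
Disability Insurance: 7% × $4,148.00 = $290.36
Total: $126.23 + $290.36 = $416.59

$416.59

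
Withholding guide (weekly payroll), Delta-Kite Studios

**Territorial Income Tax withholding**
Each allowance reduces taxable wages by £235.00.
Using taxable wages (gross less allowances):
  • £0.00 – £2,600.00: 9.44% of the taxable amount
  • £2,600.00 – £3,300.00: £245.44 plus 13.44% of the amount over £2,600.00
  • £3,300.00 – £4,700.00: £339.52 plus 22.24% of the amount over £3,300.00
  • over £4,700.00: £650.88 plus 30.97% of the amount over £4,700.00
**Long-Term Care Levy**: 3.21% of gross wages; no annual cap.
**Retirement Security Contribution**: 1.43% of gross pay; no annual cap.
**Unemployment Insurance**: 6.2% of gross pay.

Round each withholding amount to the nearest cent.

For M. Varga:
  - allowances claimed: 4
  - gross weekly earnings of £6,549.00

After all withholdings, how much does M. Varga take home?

£4,906.69

Territorial Income Tax: taxable = £6,549.00 − 4×£235.00 = £5,609.00
  £650.88 + 30.97% × (£5,609.00 − £4,700.00) = £650.88 + 30.97% × £909.00 = £932.40
Long-Term Care Levy: 3.21% × £6,549.00 = £210.22
Retirement Security Contribution: 1.43% × £6,549.00 = £93.65
Unemployment Insurance: 6.2% × £6,549.00 = £406.04
Total withheld: £932.40 + £210.22 + £93.65 + £406.04 = £1,642.31
Net pay: £6,549.00 − £1,642.31 = £4,906.69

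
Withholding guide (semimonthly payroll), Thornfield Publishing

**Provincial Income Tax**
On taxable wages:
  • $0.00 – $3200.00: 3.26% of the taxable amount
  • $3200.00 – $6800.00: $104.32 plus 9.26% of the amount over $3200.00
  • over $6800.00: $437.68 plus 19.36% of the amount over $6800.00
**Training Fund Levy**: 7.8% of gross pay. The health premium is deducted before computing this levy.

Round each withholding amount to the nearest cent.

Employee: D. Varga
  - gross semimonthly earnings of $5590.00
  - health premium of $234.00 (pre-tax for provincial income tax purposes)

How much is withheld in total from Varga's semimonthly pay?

$721.74

Provincial Income Tax: taxable = $5590.00 − $234.00 = $5356.00
  $104.32 + 9.26% × ($5356.00 − $3200.00) = $104.32 + 9.26% × $2156.00 = $303.97
Training Fund Levy: 7.8% × $5356.00 = $417.77
Total: $303.97 + $417.77 = $721.74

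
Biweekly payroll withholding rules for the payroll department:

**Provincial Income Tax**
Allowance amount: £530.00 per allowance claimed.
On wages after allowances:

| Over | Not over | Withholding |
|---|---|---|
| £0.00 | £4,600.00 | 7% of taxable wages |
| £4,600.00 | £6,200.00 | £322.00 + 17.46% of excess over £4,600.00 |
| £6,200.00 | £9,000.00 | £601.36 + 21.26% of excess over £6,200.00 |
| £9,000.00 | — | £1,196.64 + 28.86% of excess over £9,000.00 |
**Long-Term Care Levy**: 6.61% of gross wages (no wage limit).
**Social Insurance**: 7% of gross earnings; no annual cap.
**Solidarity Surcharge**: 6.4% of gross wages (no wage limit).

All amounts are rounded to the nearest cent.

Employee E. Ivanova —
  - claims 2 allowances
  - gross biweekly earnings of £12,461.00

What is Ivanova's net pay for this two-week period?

£8,077.99

Provincial Income Tax: taxable = £12,461.00 − 2×£530.00 = £11,401.00
  £1,196.64 + 28.86% × (£11,401.00 − £9,000.00) = £1,196.64 + 28.86% × £2,401.00 = £1,889.57
Long-Term Care Levy: 6.61% × £12,461.00 = £823.67
Social Insurance: 7% × £12,461.00 = £872.27
Solidarity Surcharge: 6.4% × £12,461.00 = £797.50
Total withheld: £1,889.57 + £823.67 + £872.27 + £797.50 = £4,383.01
Net pay: £12,461.00 − £4,383.01 = £8,077.99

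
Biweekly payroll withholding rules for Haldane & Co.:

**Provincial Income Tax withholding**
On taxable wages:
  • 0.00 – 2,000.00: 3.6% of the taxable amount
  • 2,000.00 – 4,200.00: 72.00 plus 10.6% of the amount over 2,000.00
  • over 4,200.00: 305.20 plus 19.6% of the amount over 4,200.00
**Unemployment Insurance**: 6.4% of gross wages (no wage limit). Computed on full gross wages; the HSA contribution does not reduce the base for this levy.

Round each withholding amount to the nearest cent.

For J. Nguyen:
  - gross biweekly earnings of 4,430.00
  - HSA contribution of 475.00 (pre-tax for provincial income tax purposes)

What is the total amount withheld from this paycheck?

Provincial Income Tax: taxable = 4,430.00 − 475.00 = 3,955.00
  72.00 + 10.6% × (3,955.00 − 2,000.00) = 72.00 + 10.6% × 1,955.00 = 279.23
Unemployment Insurance: 6.4% × 4,430.00 = 283.52
Total: 279.23 + 283.52 = 562.75

562.75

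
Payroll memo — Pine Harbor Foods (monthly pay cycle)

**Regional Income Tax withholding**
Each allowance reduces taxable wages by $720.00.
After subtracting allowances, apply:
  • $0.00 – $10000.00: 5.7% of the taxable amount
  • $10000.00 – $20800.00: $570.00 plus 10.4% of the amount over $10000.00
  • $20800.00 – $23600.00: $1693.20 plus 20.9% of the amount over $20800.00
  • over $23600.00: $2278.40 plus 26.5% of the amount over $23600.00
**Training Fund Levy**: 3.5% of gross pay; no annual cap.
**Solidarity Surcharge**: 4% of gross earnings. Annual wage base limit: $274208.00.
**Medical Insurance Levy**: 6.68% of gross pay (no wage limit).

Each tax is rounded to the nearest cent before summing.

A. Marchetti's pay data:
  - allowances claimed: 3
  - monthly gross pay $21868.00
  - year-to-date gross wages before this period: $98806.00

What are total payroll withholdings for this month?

$4680.51

Regional Income Tax: taxable = $21868.00 − 3×$720.00 = $19708.00
  $570.00 + 10.4% × ($19708.00 − $10000.00) = $570.00 + 10.4% × $9708.00 = $1579.63
Training Fund Levy: 3.5% × $21868.00 = $765.38
Solidarity Surcharge: 4% × $21868.00 = $874.72
Medical Insurance Levy: 6.68% × $21868.00 = $1460.78
Total: $1579.63 + $765.38 + $874.72 + $1460.78 = $4680.51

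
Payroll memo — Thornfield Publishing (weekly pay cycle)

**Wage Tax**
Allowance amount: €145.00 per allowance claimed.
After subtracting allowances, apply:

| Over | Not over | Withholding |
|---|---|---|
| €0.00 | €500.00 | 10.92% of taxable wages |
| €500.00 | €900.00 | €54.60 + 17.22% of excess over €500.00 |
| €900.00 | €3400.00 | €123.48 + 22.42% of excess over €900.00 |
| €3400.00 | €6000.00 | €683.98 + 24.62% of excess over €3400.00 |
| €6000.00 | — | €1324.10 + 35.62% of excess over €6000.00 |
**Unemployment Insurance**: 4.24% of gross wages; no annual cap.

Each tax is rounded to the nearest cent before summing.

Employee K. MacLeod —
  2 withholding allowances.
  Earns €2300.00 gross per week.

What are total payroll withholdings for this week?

€469.86

Wage Tax: taxable = €2300.00 − 2×€145.00 = €2010.00
  €123.48 + 22.42% × (€2010.00 − €900.00) = €123.48 + 22.42% × €1110.00 = €372.34
Unemployment Insurance: 4.24% × €2300.00 = €97.52
Total: €372.34 + €97.52 = €469.86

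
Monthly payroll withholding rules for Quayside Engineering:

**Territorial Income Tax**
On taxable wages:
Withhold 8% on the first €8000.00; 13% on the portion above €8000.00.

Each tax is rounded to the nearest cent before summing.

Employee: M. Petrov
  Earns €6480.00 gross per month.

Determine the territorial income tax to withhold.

Territorial Income Tax: taxable = €6480.00
  8% × €6480.00 = €518.40

€518.40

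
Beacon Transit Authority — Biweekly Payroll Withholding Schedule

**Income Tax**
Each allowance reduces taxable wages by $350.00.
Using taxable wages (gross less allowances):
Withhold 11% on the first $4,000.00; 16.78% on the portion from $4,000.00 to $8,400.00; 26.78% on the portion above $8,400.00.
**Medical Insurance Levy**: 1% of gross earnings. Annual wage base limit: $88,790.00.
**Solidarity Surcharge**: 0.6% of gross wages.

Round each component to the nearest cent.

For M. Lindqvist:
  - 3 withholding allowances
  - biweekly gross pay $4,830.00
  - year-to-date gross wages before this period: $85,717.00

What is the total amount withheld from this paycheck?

$475.51

Income Tax: taxable = $4,830.00 − 3×$350.00 = $3,780.00
  11% × $3,780.00 = $415.80
Medical Insurance Levy: cap $88,790.00 − YTD $85,717.00 = $3,073.00 subject; 1% × $3,073.00 = $30.73
Solidarity Surcharge: 0.6% × $4,830.00 = $28.98
Total: $415.80 + $30.73 + $28.98 = $475.51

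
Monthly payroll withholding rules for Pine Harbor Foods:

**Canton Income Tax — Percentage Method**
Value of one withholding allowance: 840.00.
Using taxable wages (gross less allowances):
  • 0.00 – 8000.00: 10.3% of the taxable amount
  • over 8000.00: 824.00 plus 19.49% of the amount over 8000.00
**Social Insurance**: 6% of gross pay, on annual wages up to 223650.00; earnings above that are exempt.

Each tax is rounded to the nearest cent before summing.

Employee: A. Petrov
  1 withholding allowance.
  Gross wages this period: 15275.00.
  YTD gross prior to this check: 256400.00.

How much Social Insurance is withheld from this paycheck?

Social Insurance: YTD 256400.00 ≥ cap 223650.00 → 0.00

0.00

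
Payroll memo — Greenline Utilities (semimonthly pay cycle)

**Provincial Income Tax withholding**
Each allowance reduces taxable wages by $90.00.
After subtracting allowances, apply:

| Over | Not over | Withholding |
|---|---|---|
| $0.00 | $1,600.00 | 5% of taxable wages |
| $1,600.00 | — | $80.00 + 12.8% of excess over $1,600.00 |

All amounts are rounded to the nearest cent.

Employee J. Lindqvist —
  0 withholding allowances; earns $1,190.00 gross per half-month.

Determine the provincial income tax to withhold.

Provincial Income Tax: taxable = $1,190.00
  5% × $1,190.00 = $59.50

$59.50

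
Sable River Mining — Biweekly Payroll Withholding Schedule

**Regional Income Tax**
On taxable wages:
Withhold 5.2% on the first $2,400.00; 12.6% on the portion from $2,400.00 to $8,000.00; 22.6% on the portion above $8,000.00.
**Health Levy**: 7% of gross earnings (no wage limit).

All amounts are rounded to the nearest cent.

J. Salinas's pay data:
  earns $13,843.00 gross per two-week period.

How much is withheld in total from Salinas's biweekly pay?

Regional Income Tax: taxable = $13,843.00
  $830.40 + 22.6% × ($13,843.00 − $8,000.00) = $830.40 + 22.6% × $5,843.00 = $2,150.92
Health Levy: 7% × $13,843.00 = $969.01
Total: $2,150.92 + $969.01 = $3,119.93

$3,119.93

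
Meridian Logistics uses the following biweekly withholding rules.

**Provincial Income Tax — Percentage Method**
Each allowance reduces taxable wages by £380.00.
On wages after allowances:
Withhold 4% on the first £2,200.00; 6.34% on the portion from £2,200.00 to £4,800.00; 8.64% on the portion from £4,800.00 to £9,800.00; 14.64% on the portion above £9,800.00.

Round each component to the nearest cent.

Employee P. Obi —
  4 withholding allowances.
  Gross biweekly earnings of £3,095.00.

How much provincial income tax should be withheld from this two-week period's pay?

Provincial Income Tax: taxable = £3,095.00 − 4×£380.00 = £1,575.00
  4% × £1,575.00 = £63.00

£63.00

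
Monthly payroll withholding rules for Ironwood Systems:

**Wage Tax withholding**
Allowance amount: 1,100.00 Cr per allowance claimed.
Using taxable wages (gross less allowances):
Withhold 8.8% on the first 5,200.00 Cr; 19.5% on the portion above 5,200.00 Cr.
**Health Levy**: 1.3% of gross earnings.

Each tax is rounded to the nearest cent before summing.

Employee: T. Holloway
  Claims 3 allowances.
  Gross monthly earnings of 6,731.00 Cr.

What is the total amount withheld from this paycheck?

389.43 Cr

Wage Tax: taxable = 6,731.00 Cr − 3×1,100.00 Cr = 3,431.00 Cr
  8.8% × 3,431.00 Cr = 301.93 Cr
Health Levy: 1.3% × 6,731.00 Cr = 87.50 Cr
Total: 301.93 Cr + 87.50 Cr = 389.43 Cr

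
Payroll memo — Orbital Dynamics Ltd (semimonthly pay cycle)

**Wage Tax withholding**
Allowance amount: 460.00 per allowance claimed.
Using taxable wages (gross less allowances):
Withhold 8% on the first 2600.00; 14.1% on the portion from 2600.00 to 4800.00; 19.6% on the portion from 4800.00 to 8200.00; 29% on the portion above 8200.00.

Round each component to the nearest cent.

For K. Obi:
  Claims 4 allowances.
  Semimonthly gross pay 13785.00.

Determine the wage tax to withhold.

2270.65

Wage Tax: taxable = 13785.00 − 4×460.00 = 11945.00
  1184.60 + 29% × (11945.00 − 8200.00) = 1184.60 + 29% × 3745.00 = 2270.65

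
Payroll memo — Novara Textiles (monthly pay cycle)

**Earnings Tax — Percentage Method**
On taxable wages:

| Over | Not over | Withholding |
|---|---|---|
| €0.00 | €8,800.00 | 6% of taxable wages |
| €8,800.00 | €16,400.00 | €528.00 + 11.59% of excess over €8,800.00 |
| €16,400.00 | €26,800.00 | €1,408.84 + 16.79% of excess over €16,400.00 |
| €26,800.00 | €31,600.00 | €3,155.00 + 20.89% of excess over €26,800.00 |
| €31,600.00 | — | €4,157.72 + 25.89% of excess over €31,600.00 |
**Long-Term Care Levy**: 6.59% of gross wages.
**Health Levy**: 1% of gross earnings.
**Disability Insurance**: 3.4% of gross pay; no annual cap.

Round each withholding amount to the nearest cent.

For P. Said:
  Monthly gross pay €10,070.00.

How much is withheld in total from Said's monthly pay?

€1,781.88

Earnings Tax: taxable = €10,070.00
  €528.00 + 11.59% × (€10,070.00 − €8,800.00) = €528.00 + 11.59% × €1,270.00 = €675.19
Long-Term Care Levy: 6.59% × €10,070.00 = €663.61
Health Levy: 1% × €10,070.00 = €100.70
Disability Insurance: 3.4% × €10,070.00 = €342.38
Total: €675.19 + €663.61 + €100.70 + €342.38 = €1,781.88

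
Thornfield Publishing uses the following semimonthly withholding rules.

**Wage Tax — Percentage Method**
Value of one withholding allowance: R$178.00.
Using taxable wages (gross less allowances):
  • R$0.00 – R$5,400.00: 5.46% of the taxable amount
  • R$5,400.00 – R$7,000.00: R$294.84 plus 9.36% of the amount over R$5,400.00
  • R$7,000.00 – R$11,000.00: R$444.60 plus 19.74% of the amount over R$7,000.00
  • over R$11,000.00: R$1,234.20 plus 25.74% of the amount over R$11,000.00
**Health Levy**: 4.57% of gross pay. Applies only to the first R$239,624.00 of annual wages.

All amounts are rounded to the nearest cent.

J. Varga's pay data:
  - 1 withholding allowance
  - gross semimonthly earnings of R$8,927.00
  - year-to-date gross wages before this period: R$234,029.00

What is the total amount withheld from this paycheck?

R$1,045.54

Wage Tax: taxable = R$8,927.00 − 1×R$178.00 = R$8,749.00
  R$444.60 + 19.74% × (R$8,749.00 − R$7,000.00) = R$444.60 + 19.74% × R$1,749.00 = R$789.85
Health Levy: cap R$239,624.00 − YTD R$234,029.00 = R$5,595.00 subject; 4.57% × R$5,595.00 = R$255.69
Total: R$789.85 + R$255.69 = R$1,045.54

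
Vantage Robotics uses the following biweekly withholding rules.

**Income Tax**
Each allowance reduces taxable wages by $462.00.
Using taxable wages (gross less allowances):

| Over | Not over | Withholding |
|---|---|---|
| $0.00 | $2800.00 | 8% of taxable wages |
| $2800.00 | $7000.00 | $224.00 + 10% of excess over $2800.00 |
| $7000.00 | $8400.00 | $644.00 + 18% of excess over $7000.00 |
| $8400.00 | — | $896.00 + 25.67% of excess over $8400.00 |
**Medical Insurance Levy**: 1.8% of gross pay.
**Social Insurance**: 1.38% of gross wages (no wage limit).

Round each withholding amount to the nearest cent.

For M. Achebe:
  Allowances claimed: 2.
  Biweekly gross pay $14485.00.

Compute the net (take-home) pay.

Income Tax: taxable = $14485.00 − 2×$462.00 = $13561.00
  $896.00 + 25.67% × ($13561.00 − $8400.00) = $896.00 + 25.67% × $5161.00 = $2220.83
Medical Insurance Levy: 1.8% × $14485.00 = $260.73
Social Insurance: 1.38% × $14485.00 = $199.89
Total withheld: $2220.83 + $260.73 + $199.89 = $2681.45
Net pay: $14485.00 − $2681.45 = $11803.55

$11803.55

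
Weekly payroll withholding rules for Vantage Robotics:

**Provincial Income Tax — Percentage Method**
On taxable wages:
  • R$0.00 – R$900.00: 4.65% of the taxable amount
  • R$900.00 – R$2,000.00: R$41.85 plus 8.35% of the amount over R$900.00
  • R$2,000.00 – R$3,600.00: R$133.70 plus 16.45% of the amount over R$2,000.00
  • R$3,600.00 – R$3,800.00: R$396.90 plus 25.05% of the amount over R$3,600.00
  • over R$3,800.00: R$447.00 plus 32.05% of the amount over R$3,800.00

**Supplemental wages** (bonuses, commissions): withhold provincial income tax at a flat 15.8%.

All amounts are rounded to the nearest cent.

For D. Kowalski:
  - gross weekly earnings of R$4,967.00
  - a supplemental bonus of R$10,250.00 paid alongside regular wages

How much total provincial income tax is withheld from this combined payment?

Provincial Income Tax: taxable = R$4,967.00
  R$447.00 + 32.05% × (R$4,967.00 − R$3,800.00) = R$447.00 + 32.05% × R$1,167.00 = R$821.02
Supplemental (15.8% flat on bonus): 15.8% × R$10,250.00 = R$1,619.50
Total provincial income tax: R$821.02 + R$1,619.50 = R$2,440.52

R$2,440.52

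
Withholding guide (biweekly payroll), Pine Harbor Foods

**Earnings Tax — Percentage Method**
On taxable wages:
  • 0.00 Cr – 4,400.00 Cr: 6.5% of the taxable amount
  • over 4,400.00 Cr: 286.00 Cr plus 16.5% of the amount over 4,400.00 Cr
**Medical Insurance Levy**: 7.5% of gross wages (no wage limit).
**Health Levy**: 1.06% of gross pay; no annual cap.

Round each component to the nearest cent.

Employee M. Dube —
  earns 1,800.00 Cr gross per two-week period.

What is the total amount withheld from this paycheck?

Earnings Tax: taxable = 1,800.00 Cr
  6.5% × 1,800.00 Cr = 117.00 Cr
Medical Insurance Levy: 7.5% × 1,800.00 Cr = 135.00 Cr
Health Levy: 1.06% × 1,800.00 Cr = 19.08 Cr
Total: 117.00 Cr + 135.00 Cr + 19.08 Cr = 271.08 Cr

271.08 Cr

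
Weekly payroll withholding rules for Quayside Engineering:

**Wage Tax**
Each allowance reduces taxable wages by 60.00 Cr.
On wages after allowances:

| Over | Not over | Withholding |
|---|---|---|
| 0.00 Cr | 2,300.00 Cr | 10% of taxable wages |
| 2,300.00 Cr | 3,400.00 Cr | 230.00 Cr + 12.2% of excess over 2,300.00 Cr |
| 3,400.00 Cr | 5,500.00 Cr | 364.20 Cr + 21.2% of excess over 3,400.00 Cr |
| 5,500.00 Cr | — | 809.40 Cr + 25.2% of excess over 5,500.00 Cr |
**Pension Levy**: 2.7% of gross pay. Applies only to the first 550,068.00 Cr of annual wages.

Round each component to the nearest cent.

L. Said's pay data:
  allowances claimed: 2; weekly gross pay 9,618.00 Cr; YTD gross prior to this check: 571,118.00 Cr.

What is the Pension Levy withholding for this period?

0.00 Cr

Pension Levy: YTD 571,118.00 Cr ≥ cap 550,068.00 Cr → 0.00 Cr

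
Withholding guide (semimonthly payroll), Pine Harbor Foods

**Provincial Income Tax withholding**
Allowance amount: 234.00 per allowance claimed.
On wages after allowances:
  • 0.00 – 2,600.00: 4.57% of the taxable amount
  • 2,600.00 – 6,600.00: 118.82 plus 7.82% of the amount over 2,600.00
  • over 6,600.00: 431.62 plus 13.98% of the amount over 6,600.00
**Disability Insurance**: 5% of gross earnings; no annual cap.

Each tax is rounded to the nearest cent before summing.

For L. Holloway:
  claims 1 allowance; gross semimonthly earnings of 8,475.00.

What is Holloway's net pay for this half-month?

7,390.22

Provincial Income Tax: taxable = 8,475.00 − 1×234.00 = 8,241.00
  431.62 + 13.98% × (8,241.00 − 6,600.00) = 431.62 + 13.98% × 1,641.00 = 661.03
Disability Insurance: 5% × 8,475.00 = 423.75
Total withheld: 661.03 + 423.75 = 1,084.78
Net pay: 8,475.00 − 1,084.78 = 7,390.22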